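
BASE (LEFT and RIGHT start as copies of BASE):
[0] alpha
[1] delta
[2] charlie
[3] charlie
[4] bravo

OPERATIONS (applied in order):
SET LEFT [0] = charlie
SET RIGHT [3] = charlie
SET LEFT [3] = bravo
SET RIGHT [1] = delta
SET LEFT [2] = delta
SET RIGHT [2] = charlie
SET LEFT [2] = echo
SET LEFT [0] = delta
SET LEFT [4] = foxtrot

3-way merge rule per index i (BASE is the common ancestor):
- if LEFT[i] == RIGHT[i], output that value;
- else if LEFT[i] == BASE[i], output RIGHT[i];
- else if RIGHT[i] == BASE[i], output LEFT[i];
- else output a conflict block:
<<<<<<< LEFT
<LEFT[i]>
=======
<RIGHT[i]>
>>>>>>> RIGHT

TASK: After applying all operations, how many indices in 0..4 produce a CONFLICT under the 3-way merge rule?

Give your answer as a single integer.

Answer: 0

Derivation:
Final LEFT:  [delta, delta, echo, bravo, foxtrot]
Final RIGHT: [alpha, delta, charlie, charlie, bravo]
i=0: L=delta, R=alpha=BASE -> take LEFT -> delta
i=1: L=delta R=delta -> agree -> delta
i=2: L=echo, R=charlie=BASE -> take LEFT -> echo
i=3: L=bravo, R=charlie=BASE -> take LEFT -> bravo
i=4: L=foxtrot, R=bravo=BASE -> take LEFT -> foxtrot
Conflict count: 0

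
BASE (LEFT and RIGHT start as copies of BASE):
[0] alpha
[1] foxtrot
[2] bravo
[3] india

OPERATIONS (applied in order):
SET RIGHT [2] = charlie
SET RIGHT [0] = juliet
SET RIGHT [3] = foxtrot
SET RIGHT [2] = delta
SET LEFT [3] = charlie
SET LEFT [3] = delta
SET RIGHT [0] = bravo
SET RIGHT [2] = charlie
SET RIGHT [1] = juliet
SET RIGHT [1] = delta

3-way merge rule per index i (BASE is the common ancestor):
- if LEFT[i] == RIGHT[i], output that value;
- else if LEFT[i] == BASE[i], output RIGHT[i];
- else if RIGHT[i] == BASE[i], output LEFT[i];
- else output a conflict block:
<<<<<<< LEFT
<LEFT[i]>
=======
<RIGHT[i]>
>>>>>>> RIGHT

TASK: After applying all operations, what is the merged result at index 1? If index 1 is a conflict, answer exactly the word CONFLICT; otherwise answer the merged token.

Answer: delta

Derivation:
Final LEFT:  [alpha, foxtrot, bravo, delta]
Final RIGHT: [bravo, delta, charlie, foxtrot]
i=0: L=alpha=BASE, R=bravo -> take RIGHT -> bravo
i=1: L=foxtrot=BASE, R=delta -> take RIGHT -> delta
i=2: L=bravo=BASE, R=charlie -> take RIGHT -> charlie
i=3: BASE=india L=delta R=foxtrot all differ -> CONFLICT
Index 1 -> delta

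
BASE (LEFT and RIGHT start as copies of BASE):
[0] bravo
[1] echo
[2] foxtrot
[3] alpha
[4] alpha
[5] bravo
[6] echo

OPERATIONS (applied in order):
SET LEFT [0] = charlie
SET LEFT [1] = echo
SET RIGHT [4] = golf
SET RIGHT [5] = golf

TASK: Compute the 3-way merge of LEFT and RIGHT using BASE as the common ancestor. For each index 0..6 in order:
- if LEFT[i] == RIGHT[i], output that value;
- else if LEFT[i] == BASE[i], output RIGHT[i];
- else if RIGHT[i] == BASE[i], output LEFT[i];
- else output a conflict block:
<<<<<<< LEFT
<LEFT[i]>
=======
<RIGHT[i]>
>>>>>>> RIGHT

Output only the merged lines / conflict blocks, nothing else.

Final LEFT:  [charlie, echo, foxtrot, alpha, alpha, bravo, echo]
Final RIGHT: [bravo, echo, foxtrot, alpha, golf, golf, echo]
i=0: L=charlie, R=bravo=BASE -> take LEFT -> charlie
i=1: L=echo R=echo -> agree -> echo
i=2: L=foxtrot R=foxtrot -> agree -> foxtrot
i=3: L=alpha R=alpha -> agree -> alpha
i=4: L=alpha=BASE, R=golf -> take RIGHT -> golf
i=5: L=bravo=BASE, R=golf -> take RIGHT -> golf
i=6: L=echo R=echo -> agree -> echo

Answer: charlie
echo
foxtrot
alpha
golf
golf
echo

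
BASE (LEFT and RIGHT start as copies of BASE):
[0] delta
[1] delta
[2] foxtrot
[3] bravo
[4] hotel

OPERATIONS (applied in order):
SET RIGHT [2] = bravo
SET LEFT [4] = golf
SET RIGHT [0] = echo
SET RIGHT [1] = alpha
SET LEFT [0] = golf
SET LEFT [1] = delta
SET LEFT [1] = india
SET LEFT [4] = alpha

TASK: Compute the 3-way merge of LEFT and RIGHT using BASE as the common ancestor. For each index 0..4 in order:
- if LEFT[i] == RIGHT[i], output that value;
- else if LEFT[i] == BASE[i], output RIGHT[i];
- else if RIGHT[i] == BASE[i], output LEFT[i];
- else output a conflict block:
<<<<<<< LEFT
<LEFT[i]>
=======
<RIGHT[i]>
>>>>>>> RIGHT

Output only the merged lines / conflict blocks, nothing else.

Answer: <<<<<<< LEFT
golf
=======
echo
>>>>>>> RIGHT
<<<<<<< LEFT
india
=======
alpha
>>>>>>> RIGHT
bravo
bravo
alpha

Derivation:
Final LEFT:  [golf, india, foxtrot, bravo, alpha]
Final RIGHT: [echo, alpha, bravo, bravo, hotel]
i=0: BASE=delta L=golf R=echo all differ -> CONFLICT
i=1: BASE=delta L=india R=alpha all differ -> CONFLICT
i=2: L=foxtrot=BASE, R=bravo -> take RIGHT -> bravo
i=3: L=bravo R=bravo -> agree -> bravo
i=4: L=alpha, R=hotel=BASE -> take LEFT -> alpha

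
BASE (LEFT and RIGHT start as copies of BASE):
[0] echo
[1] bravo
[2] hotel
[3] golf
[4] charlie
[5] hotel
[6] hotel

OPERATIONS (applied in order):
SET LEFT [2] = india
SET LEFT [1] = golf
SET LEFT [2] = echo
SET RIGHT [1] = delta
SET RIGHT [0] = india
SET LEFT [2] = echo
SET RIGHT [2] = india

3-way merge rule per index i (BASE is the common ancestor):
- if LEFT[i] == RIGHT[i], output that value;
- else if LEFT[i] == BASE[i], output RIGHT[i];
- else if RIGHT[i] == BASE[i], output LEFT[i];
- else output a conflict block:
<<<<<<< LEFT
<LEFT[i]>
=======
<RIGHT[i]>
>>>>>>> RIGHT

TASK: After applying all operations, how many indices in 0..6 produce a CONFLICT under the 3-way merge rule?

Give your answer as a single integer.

Answer: 2

Derivation:
Final LEFT:  [echo, golf, echo, golf, charlie, hotel, hotel]
Final RIGHT: [india, delta, india, golf, charlie, hotel, hotel]
i=0: L=echo=BASE, R=india -> take RIGHT -> india
i=1: BASE=bravo L=golf R=delta all differ -> CONFLICT
i=2: BASE=hotel L=echo R=india all differ -> CONFLICT
i=3: L=golf R=golf -> agree -> golf
i=4: L=charlie R=charlie -> agree -> charlie
i=5: L=hotel R=hotel -> agree -> hotel
i=6: L=hotel R=hotel -> agree -> hotel
Conflict count: 2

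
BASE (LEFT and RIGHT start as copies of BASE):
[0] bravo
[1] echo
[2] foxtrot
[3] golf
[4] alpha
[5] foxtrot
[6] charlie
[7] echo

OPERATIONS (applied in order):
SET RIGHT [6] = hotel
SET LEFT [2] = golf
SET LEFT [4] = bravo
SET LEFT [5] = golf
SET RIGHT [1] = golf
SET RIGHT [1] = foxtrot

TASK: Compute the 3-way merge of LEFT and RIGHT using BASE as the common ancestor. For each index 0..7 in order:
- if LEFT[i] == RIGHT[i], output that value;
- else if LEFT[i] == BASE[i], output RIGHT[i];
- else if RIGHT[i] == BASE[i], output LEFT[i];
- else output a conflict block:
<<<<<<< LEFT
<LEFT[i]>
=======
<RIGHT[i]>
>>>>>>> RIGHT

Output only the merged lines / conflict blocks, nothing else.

Final LEFT:  [bravo, echo, golf, golf, bravo, golf, charlie, echo]
Final RIGHT: [bravo, foxtrot, foxtrot, golf, alpha, foxtrot, hotel, echo]
i=0: L=bravo R=bravo -> agree -> bravo
i=1: L=echo=BASE, R=foxtrot -> take RIGHT -> foxtrot
i=2: L=golf, R=foxtrot=BASE -> take LEFT -> golf
i=3: L=golf R=golf -> agree -> golf
i=4: L=bravo, R=alpha=BASE -> take LEFT -> bravo
i=5: L=golf, R=foxtrot=BASE -> take LEFT -> golf
i=6: L=charlie=BASE, R=hotel -> take RIGHT -> hotel
i=7: L=echo R=echo -> agree -> echo

Answer: bravo
foxtrot
golf
golf
bravo
golf
hotel
echo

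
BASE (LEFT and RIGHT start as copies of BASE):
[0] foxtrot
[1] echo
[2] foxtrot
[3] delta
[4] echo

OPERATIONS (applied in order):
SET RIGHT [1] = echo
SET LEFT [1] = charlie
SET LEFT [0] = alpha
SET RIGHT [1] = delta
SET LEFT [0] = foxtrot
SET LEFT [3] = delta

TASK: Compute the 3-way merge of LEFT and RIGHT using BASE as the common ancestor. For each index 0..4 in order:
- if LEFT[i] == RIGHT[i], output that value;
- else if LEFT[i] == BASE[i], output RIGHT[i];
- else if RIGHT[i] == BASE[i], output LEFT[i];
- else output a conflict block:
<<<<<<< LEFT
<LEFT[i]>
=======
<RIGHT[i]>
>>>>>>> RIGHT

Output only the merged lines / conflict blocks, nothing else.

Final LEFT:  [foxtrot, charlie, foxtrot, delta, echo]
Final RIGHT: [foxtrot, delta, foxtrot, delta, echo]
i=0: L=foxtrot R=foxtrot -> agree -> foxtrot
i=1: BASE=echo L=charlie R=delta all differ -> CONFLICT
i=2: L=foxtrot R=foxtrot -> agree -> foxtrot
i=3: L=delta R=delta -> agree -> delta
i=4: L=echo R=echo -> agree -> echo

Answer: foxtrot
<<<<<<< LEFT
charlie
=======
delta
>>>>>>> RIGHT
foxtrot
delta
echo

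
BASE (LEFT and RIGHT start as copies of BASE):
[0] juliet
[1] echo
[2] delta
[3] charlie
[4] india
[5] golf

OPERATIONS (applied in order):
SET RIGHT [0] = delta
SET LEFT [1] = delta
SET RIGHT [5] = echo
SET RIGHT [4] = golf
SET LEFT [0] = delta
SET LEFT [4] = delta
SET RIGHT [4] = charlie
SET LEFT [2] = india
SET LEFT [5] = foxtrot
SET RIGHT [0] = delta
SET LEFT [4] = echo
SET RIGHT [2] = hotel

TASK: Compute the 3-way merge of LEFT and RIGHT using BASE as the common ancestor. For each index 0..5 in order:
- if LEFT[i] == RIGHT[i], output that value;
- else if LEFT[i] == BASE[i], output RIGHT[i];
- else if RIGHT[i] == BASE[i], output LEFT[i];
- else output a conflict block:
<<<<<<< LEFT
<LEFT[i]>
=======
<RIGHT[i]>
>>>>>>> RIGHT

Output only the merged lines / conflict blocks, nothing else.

Final LEFT:  [delta, delta, india, charlie, echo, foxtrot]
Final RIGHT: [delta, echo, hotel, charlie, charlie, echo]
i=0: L=delta R=delta -> agree -> delta
i=1: L=delta, R=echo=BASE -> take LEFT -> delta
i=2: BASE=delta L=india R=hotel all differ -> CONFLICT
i=3: L=charlie R=charlie -> agree -> charlie
i=4: BASE=india L=echo R=charlie all differ -> CONFLICT
i=5: BASE=golf L=foxtrot R=echo all differ -> CONFLICT

Answer: delta
delta
<<<<<<< LEFT
india
=======
hotel
>>>>>>> RIGHT
charlie
<<<<<<< LEFT
echo
=======
charlie
>>>>>>> RIGHT
<<<<<<< LEFT
foxtrot
=======
echo
>>>>>>> RIGHT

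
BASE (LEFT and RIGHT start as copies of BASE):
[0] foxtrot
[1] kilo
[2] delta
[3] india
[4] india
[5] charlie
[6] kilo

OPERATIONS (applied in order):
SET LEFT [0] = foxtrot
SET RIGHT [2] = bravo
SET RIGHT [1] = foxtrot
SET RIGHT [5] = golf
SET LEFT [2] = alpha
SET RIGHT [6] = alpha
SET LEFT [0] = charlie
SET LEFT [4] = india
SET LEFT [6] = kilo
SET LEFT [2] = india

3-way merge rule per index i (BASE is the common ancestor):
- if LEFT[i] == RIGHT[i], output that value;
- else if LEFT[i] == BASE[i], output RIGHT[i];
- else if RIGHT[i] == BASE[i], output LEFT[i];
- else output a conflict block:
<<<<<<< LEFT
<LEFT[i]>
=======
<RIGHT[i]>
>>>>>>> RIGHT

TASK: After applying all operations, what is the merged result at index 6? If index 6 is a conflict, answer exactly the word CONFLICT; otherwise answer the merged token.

Final LEFT:  [charlie, kilo, india, india, india, charlie, kilo]
Final RIGHT: [foxtrot, foxtrot, bravo, india, india, golf, alpha]
i=0: L=charlie, R=foxtrot=BASE -> take LEFT -> charlie
i=1: L=kilo=BASE, R=foxtrot -> take RIGHT -> foxtrot
i=2: BASE=delta L=india R=bravo all differ -> CONFLICT
i=3: L=india R=india -> agree -> india
i=4: L=india R=india -> agree -> india
i=5: L=charlie=BASE, R=golf -> take RIGHT -> golf
i=6: L=kilo=BASE, R=alpha -> take RIGHT -> alpha
Index 6 -> alpha

Answer: alpha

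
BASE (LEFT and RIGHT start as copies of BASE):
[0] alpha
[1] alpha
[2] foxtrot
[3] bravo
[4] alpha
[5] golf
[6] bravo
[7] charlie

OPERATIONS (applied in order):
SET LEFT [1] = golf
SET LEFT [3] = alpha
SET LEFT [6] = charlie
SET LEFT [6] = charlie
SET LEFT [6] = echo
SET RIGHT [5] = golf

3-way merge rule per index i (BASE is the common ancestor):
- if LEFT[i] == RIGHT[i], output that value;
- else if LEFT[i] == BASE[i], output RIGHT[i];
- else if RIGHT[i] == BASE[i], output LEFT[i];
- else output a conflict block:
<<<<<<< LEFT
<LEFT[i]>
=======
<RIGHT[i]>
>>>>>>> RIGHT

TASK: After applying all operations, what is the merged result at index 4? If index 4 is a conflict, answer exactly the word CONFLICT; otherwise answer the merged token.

Answer: alpha

Derivation:
Final LEFT:  [alpha, golf, foxtrot, alpha, alpha, golf, echo, charlie]
Final RIGHT: [alpha, alpha, foxtrot, bravo, alpha, golf, bravo, charlie]
i=0: L=alpha R=alpha -> agree -> alpha
i=1: L=golf, R=alpha=BASE -> take LEFT -> golf
i=2: L=foxtrot R=foxtrot -> agree -> foxtrot
i=3: L=alpha, R=bravo=BASE -> take LEFT -> alpha
i=4: L=alpha R=alpha -> agree -> alpha
i=5: L=golf R=golf -> agree -> golf
i=6: L=echo, R=bravo=BASE -> take LEFT -> echo
i=7: L=charlie R=charlie -> agree -> charlie
Index 4 -> alpha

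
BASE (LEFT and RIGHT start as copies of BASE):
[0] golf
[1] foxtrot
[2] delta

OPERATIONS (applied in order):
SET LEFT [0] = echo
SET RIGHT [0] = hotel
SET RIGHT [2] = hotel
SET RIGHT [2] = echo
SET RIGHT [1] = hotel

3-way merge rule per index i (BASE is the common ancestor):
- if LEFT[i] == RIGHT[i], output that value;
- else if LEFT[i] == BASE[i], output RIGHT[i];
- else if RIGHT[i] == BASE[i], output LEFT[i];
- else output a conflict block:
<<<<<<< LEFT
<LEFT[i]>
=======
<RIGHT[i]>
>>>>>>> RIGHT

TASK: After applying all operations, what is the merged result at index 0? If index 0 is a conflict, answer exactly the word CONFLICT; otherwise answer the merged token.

Answer: CONFLICT

Derivation:
Final LEFT:  [echo, foxtrot, delta]
Final RIGHT: [hotel, hotel, echo]
i=0: BASE=golf L=echo R=hotel all differ -> CONFLICT
i=1: L=foxtrot=BASE, R=hotel -> take RIGHT -> hotel
i=2: L=delta=BASE, R=echo -> take RIGHT -> echo
Index 0 -> CONFLICT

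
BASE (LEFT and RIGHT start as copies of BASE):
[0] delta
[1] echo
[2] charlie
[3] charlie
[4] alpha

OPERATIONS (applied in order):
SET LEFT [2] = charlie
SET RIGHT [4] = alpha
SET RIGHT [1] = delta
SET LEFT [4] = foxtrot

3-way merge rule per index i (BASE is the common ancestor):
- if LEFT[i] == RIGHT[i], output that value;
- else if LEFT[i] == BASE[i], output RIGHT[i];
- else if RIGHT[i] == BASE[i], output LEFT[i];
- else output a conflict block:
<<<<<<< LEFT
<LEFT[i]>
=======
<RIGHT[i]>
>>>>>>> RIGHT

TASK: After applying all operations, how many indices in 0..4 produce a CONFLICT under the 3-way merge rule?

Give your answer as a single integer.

Final LEFT:  [delta, echo, charlie, charlie, foxtrot]
Final RIGHT: [delta, delta, charlie, charlie, alpha]
i=0: L=delta R=delta -> agree -> delta
i=1: L=echo=BASE, R=delta -> take RIGHT -> delta
i=2: L=charlie R=charlie -> agree -> charlie
i=3: L=charlie R=charlie -> agree -> charlie
i=4: L=foxtrot, R=alpha=BASE -> take LEFT -> foxtrot
Conflict count: 0

Answer: 0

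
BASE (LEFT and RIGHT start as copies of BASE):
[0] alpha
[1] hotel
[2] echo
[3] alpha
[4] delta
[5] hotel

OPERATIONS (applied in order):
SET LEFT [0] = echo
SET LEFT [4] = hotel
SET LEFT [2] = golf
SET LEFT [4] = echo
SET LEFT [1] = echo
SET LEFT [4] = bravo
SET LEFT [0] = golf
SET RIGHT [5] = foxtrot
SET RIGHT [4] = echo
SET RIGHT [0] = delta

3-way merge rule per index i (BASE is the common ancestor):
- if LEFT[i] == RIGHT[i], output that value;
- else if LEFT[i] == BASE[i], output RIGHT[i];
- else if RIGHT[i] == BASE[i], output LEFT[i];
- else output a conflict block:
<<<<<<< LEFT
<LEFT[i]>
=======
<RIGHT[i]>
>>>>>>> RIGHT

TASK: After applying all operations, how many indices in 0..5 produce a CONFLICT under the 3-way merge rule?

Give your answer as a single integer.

Answer: 2

Derivation:
Final LEFT:  [golf, echo, golf, alpha, bravo, hotel]
Final RIGHT: [delta, hotel, echo, alpha, echo, foxtrot]
i=0: BASE=alpha L=golf R=delta all differ -> CONFLICT
i=1: L=echo, R=hotel=BASE -> take LEFT -> echo
i=2: L=golf, R=echo=BASE -> take LEFT -> golf
i=3: L=alpha R=alpha -> agree -> alpha
i=4: BASE=delta L=bravo R=echo all differ -> CONFLICT
i=5: L=hotel=BASE, R=foxtrot -> take RIGHT -> foxtrot
Conflict count: 2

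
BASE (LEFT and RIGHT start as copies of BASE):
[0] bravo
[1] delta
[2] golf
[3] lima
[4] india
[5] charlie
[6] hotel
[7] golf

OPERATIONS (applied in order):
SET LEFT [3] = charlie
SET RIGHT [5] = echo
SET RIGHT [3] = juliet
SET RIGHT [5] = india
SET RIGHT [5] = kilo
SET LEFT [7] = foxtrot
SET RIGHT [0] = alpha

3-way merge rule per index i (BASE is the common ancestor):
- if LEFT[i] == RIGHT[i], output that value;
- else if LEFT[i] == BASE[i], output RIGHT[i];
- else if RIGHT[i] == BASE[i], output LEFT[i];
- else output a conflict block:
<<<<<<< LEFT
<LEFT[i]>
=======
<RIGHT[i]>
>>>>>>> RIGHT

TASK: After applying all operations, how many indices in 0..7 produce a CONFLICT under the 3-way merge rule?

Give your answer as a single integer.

Final LEFT:  [bravo, delta, golf, charlie, india, charlie, hotel, foxtrot]
Final RIGHT: [alpha, delta, golf, juliet, india, kilo, hotel, golf]
i=0: L=bravo=BASE, R=alpha -> take RIGHT -> alpha
i=1: L=delta R=delta -> agree -> delta
i=2: L=golf R=golf -> agree -> golf
i=3: BASE=lima L=charlie R=juliet all differ -> CONFLICT
i=4: L=india R=india -> agree -> india
i=5: L=charlie=BASE, R=kilo -> take RIGHT -> kilo
i=6: L=hotel R=hotel -> agree -> hotel
i=7: L=foxtrot, R=golf=BASE -> take LEFT -> foxtrot
Conflict count: 1

Answer: 1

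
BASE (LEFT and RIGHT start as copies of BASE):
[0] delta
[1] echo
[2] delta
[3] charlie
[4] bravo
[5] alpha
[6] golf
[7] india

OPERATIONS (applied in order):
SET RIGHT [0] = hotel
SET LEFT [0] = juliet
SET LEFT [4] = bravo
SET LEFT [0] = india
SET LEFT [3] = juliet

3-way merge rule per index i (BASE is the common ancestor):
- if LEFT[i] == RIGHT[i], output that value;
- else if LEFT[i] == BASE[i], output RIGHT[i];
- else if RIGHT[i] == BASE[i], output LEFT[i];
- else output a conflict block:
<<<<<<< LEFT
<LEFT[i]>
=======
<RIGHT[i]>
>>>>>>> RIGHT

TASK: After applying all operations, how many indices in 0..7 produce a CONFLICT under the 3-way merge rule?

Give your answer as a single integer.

Final LEFT:  [india, echo, delta, juliet, bravo, alpha, golf, india]
Final RIGHT: [hotel, echo, delta, charlie, bravo, alpha, golf, india]
i=0: BASE=delta L=india R=hotel all differ -> CONFLICT
i=1: L=echo R=echo -> agree -> echo
i=2: L=delta R=delta -> agree -> delta
i=3: L=juliet, R=charlie=BASE -> take LEFT -> juliet
i=4: L=bravo R=bravo -> agree -> bravo
i=5: L=alpha R=alpha -> agree -> alpha
i=6: L=golf R=golf -> agree -> golf
i=7: L=india R=india -> agree -> india
Conflict count: 1

Answer: 1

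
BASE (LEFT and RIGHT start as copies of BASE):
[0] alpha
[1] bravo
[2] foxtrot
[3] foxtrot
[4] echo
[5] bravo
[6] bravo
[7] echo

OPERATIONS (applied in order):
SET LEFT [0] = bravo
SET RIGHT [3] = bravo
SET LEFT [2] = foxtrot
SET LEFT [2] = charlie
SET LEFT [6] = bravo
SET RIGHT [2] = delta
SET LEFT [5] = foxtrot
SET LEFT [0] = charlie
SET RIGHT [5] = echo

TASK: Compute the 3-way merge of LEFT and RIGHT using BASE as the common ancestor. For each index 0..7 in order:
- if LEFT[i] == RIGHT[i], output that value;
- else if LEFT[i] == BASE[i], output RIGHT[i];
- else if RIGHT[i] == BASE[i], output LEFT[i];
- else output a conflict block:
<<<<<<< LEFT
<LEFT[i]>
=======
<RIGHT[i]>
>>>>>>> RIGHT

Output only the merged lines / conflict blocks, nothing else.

Answer: charlie
bravo
<<<<<<< LEFT
charlie
=======
delta
>>>>>>> RIGHT
bravo
echo
<<<<<<< LEFT
foxtrot
=======
echo
>>>>>>> RIGHT
bravo
echo

Derivation:
Final LEFT:  [charlie, bravo, charlie, foxtrot, echo, foxtrot, bravo, echo]
Final RIGHT: [alpha, bravo, delta, bravo, echo, echo, bravo, echo]
i=0: L=charlie, R=alpha=BASE -> take LEFT -> charlie
i=1: L=bravo R=bravo -> agree -> bravo
i=2: BASE=foxtrot L=charlie R=delta all differ -> CONFLICT
i=3: L=foxtrot=BASE, R=bravo -> take RIGHT -> bravo
i=4: L=echo R=echo -> agree -> echo
i=5: BASE=bravo L=foxtrot R=echo all differ -> CONFLICT
i=6: L=bravo R=bravo -> agree -> bravo
i=7: L=echo R=echo -> agree -> echo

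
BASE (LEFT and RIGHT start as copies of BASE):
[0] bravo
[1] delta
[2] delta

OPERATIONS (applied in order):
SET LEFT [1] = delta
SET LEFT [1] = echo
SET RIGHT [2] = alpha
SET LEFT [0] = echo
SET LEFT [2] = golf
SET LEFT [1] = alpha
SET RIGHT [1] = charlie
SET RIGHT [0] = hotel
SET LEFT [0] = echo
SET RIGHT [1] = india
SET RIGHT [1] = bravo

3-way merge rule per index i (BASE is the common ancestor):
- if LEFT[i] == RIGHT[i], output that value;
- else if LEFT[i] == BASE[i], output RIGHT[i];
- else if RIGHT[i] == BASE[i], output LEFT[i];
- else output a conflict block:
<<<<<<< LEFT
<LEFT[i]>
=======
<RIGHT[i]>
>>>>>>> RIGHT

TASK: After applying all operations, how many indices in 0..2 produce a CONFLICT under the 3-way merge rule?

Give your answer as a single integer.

Final LEFT:  [echo, alpha, golf]
Final RIGHT: [hotel, bravo, alpha]
i=0: BASE=bravo L=echo R=hotel all differ -> CONFLICT
i=1: BASE=delta L=alpha R=bravo all differ -> CONFLICT
i=2: BASE=delta L=golf R=alpha all differ -> CONFLICT
Conflict count: 3

Answer: 3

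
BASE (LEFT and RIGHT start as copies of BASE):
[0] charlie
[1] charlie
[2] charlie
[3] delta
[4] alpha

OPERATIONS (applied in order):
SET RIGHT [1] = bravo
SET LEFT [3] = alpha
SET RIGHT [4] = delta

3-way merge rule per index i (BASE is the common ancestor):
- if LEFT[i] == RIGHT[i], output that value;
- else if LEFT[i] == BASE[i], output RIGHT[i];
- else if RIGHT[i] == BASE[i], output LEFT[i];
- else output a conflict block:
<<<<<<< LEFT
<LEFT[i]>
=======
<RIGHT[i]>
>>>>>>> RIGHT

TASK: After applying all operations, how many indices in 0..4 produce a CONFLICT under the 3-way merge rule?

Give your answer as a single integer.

Final LEFT:  [charlie, charlie, charlie, alpha, alpha]
Final RIGHT: [charlie, bravo, charlie, delta, delta]
i=0: L=charlie R=charlie -> agree -> charlie
i=1: L=charlie=BASE, R=bravo -> take RIGHT -> bravo
i=2: L=charlie R=charlie -> agree -> charlie
i=3: L=alpha, R=delta=BASE -> take LEFT -> alpha
i=4: L=alpha=BASE, R=delta -> take RIGHT -> delta
Conflict count: 0

Answer: 0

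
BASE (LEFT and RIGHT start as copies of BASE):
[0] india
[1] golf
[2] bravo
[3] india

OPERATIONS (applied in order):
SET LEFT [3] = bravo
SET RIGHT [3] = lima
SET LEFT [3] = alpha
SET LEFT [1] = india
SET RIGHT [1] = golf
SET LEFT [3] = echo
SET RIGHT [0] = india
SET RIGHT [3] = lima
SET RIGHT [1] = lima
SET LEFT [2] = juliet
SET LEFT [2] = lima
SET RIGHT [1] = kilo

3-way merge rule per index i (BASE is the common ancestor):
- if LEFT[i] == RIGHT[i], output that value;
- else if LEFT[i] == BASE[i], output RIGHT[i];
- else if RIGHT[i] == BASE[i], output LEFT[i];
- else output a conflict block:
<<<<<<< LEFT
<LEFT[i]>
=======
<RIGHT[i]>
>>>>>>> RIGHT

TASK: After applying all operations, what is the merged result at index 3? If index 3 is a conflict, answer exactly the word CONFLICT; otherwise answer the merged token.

Answer: CONFLICT

Derivation:
Final LEFT:  [india, india, lima, echo]
Final RIGHT: [india, kilo, bravo, lima]
i=0: L=india R=india -> agree -> india
i=1: BASE=golf L=india R=kilo all differ -> CONFLICT
i=2: L=lima, R=bravo=BASE -> take LEFT -> lima
i=3: BASE=india L=echo R=lima all differ -> CONFLICT
Index 3 -> CONFLICT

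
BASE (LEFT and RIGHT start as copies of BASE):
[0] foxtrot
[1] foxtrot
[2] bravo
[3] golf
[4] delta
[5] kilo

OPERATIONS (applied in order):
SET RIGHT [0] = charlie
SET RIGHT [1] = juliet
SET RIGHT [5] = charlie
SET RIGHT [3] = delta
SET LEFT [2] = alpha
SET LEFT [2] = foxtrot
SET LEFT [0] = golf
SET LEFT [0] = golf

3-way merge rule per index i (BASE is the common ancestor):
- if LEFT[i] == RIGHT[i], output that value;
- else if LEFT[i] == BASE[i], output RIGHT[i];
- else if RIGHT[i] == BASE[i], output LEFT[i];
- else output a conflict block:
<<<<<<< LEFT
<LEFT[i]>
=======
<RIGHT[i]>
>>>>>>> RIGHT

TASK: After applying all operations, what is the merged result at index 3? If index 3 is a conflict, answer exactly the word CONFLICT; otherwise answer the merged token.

Answer: delta

Derivation:
Final LEFT:  [golf, foxtrot, foxtrot, golf, delta, kilo]
Final RIGHT: [charlie, juliet, bravo, delta, delta, charlie]
i=0: BASE=foxtrot L=golf R=charlie all differ -> CONFLICT
i=1: L=foxtrot=BASE, R=juliet -> take RIGHT -> juliet
i=2: L=foxtrot, R=bravo=BASE -> take LEFT -> foxtrot
i=3: L=golf=BASE, R=delta -> take RIGHT -> delta
i=4: L=delta R=delta -> agree -> delta
i=5: L=kilo=BASE, R=charlie -> take RIGHT -> charlie
Index 3 -> delta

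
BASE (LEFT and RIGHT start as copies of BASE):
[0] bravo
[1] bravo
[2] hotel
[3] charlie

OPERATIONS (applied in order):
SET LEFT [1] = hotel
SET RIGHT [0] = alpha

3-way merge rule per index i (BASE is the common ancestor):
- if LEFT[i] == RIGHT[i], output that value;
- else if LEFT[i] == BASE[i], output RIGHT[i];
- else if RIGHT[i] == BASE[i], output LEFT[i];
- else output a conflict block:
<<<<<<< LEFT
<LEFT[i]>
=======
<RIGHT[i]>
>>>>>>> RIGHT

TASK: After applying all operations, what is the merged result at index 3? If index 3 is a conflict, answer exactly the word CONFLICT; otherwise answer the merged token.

Final LEFT:  [bravo, hotel, hotel, charlie]
Final RIGHT: [alpha, bravo, hotel, charlie]
i=0: L=bravo=BASE, R=alpha -> take RIGHT -> alpha
i=1: L=hotel, R=bravo=BASE -> take LEFT -> hotel
i=2: L=hotel R=hotel -> agree -> hotel
i=3: L=charlie R=charlie -> agree -> charlie
Index 3 -> charlie

Answer: charlie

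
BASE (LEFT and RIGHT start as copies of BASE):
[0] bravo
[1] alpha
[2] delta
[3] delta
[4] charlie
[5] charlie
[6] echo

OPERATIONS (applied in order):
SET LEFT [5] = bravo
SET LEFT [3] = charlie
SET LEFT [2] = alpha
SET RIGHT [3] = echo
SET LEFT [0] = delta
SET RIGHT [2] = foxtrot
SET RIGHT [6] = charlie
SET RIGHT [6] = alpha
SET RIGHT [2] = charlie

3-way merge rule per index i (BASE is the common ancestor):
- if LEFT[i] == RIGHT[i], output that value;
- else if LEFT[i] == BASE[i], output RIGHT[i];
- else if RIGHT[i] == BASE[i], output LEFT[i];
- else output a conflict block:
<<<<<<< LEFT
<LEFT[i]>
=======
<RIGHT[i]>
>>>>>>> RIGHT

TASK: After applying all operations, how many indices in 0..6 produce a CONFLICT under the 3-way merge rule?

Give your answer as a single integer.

Final LEFT:  [delta, alpha, alpha, charlie, charlie, bravo, echo]
Final RIGHT: [bravo, alpha, charlie, echo, charlie, charlie, alpha]
i=0: L=delta, R=bravo=BASE -> take LEFT -> delta
i=1: L=alpha R=alpha -> agree -> alpha
i=2: BASE=delta L=alpha R=charlie all differ -> CONFLICT
i=3: BASE=delta L=charlie R=echo all differ -> CONFLICT
i=4: L=charlie R=charlie -> agree -> charlie
i=5: L=bravo, R=charlie=BASE -> take LEFT -> bravo
i=6: L=echo=BASE, R=alpha -> take RIGHT -> alpha
Conflict count: 2

Answer: 2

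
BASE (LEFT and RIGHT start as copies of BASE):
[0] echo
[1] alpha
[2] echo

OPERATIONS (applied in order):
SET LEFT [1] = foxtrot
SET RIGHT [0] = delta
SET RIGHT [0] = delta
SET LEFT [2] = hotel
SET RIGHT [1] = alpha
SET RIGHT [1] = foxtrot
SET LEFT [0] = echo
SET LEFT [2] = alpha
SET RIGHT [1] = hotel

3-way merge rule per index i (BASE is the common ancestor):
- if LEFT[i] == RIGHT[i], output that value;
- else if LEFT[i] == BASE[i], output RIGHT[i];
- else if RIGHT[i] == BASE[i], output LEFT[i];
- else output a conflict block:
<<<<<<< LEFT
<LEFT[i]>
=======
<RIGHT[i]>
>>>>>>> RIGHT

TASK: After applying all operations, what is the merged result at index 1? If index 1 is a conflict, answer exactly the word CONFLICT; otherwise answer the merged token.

Answer: CONFLICT

Derivation:
Final LEFT:  [echo, foxtrot, alpha]
Final RIGHT: [delta, hotel, echo]
i=0: L=echo=BASE, R=delta -> take RIGHT -> delta
i=1: BASE=alpha L=foxtrot R=hotel all differ -> CONFLICT
i=2: L=alpha, R=echo=BASE -> take LEFT -> alpha
Index 1 -> CONFLICT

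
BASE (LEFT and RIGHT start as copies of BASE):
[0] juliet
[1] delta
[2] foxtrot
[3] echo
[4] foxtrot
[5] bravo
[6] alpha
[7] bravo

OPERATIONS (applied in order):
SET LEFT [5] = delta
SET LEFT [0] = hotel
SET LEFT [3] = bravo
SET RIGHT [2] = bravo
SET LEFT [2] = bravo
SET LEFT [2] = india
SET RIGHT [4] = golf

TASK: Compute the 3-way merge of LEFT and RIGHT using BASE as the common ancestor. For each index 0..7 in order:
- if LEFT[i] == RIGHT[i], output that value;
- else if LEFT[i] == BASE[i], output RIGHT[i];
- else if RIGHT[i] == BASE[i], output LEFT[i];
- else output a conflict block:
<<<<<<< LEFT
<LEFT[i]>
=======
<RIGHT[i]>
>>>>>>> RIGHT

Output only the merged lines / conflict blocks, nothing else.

Final LEFT:  [hotel, delta, india, bravo, foxtrot, delta, alpha, bravo]
Final RIGHT: [juliet, delta, bravo, echo, golf, bravo, alpha, bravo]
i=0: L=hotel, R=juliet=BASE -> take LEFT -> hotel
i=1: L=delta R=delta -> agree -> delta
i=2: BASE=foxtrot L=india R=bravo all differ -> CONFLICT
i=3: L=bravo, R=echo=BASE -> take LEFT -> bravo
i=4: L=foxtrot=BASE, R=golf -> take RIGHT -> golf
i=5: L=delta, R=bravo=BASE -> take LEFT -> delta
i=6: L=alpha R=alpha -> agree -> alpha
i=7: L=bravo R=bravo -> agree -> bravo

Answer: hotel
delta
<<<<<<< LEFT
india
=======
bravo
>>>>>>> RIGHT
bravo
golf
delta
alpha
bravo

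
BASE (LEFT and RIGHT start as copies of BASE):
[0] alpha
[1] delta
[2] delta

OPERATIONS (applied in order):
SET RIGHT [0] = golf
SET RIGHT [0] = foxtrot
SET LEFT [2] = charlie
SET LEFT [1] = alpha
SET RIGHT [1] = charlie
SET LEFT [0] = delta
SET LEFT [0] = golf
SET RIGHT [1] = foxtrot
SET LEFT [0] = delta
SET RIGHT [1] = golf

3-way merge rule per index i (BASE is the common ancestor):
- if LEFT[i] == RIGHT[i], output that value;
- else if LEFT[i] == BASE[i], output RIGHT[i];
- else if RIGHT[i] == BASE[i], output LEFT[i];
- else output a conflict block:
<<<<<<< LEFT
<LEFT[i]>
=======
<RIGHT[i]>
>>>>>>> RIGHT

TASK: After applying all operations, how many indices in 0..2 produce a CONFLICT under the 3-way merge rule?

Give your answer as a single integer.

Answer: 2

Derivation:
Final LEFT:  [delta, alpha, charlie]
Final RIGHT: [foxtrot, golf, delta]
i=0: BASE=alpha L=delta R=foxtrot all differ -> CONFLICT
i=1: BASE=delta L=alpha R=golf all differ -> CONFLICT
i=2: L=charlie, R=delta=BASE -> take LEFT -> charlie
Conflict count: 2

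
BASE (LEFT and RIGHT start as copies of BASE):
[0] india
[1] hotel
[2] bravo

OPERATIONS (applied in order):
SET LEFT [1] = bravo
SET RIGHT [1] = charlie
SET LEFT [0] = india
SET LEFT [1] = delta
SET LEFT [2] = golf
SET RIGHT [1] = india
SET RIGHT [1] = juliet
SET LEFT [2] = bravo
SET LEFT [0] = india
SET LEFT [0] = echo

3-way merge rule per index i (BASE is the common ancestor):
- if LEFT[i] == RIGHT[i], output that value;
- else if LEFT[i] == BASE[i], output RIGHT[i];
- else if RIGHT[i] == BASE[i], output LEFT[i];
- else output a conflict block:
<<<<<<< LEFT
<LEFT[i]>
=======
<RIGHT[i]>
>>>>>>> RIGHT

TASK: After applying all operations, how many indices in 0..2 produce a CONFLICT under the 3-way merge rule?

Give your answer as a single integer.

Answer: 1

Derivation:
Final LEFT:  [echo, delta, bravo]
Final RIGHT: [india, juliet, bravo]
i=0: L=echo, R=india=BASE -> take LEFT -> echo
i=1: BASE=hotel L=delta R=juliet all differ -> CONFLICT
i=2: L=bravo R=bravo -> agree -> bravo
Conflict count: 1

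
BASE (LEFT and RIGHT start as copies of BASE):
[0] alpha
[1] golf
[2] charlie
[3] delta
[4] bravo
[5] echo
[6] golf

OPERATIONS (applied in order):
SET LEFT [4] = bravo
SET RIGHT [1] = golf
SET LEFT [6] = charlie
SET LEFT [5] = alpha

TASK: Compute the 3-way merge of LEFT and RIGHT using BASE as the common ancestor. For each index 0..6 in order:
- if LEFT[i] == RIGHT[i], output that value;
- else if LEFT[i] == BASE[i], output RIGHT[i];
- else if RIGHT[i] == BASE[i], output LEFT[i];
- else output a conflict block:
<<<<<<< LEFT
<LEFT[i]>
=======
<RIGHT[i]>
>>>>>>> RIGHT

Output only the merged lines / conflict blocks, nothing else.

Answer: alpha
golf
charlie
delta
bravo
alpha
charlie

Derivation:
Final LEFT:  [alpha, golf, charlie, delta, bravo, alpha, charlie]
Final RIGHT: [alpha, golf, charlie, delta, bravo, echo, golf]
i=0: L=alpha R=alpha -> agree -> alpha
i=1: L=golf R=golf -> agree -> golf
i=2: L=charlie R=charlie -> agree -> charlie
i=3: L=delta R=delta -> agree -> delta
i=4: L=bravo R=bravo -> agree -> bravo
i=5: L=alpha, R=echo=BASE -> take LEFT -> alpha
i=6: L=charlie, R=golf=BASE -> take LEFT -> charlie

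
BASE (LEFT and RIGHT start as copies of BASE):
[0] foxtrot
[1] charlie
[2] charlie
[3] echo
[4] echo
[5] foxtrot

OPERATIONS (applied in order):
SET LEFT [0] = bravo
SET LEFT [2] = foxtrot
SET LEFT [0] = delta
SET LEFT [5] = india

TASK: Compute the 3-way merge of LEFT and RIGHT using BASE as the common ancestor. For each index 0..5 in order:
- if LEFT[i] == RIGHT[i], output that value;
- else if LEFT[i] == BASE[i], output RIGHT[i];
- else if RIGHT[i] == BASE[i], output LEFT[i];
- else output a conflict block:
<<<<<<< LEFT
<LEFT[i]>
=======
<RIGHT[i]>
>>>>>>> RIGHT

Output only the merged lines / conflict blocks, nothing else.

Final LEFT:  [delta, charlie, foxtrot, echo, echo, india]
Final RIGHT: [foxtrot, charlie, charlie, echo, echo, foxtrot]
i=0: L=delta, R=foxtrot=BASE -> take LEFT -> delta
i=1: L=charlie R=charlie -> agree -> charlie
i=2: L=foxtrot, R=charlie=BASE -> take LEFT -> foxtrot
i=3: L=echo R=echo -> agree -> echo
i=4: L=echo R=echo -> agree -> echo
i=5: L=india, R=foxtrot=BASE -> take LEFT -> india

Answer: delta
charlie
foxtrot
echo
echo
india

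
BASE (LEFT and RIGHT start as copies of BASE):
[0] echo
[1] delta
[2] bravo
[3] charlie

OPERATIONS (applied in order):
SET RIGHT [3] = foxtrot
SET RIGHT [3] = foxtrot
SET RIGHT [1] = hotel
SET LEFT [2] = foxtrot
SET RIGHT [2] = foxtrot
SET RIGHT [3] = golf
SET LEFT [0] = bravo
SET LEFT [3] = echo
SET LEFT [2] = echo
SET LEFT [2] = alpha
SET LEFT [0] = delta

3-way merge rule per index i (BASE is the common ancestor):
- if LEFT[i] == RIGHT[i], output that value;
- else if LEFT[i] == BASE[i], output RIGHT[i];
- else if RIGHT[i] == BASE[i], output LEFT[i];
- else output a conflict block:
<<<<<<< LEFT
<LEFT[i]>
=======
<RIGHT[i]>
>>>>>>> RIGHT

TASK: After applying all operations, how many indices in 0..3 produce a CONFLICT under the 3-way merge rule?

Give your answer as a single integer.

Final LEFT:  [delta, delta, alpha, echo]
Final RIGHT: [echo, hotel, foxtrot, golf]
i=0: L=delta, R=echo=BASE -> take LEFT -> delta
i=1: L=delta=BASE, R=hotel -> take RIGHT -> hotel
i=2: BASE=bravo L=alpha R=foxtrot all differ -> CONFLICT
i=3: BASE=charlie L=echo R=golf all differ -> CONFLICT
Conflict count: 2

Answer: 2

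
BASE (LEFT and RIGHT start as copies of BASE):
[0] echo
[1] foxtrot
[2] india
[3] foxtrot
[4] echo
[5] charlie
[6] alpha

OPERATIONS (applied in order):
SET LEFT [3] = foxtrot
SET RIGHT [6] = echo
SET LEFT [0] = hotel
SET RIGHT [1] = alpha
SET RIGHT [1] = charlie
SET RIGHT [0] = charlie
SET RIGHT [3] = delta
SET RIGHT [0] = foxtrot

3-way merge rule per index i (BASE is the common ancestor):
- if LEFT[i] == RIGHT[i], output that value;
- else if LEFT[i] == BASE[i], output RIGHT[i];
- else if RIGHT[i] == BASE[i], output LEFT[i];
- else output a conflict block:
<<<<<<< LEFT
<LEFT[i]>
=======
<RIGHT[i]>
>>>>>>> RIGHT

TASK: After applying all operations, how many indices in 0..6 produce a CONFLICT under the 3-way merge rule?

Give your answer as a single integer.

Final LEFT:  [hotel, foxtrot, india, foxtrot, echo, charlie, alpha]
Final RIGHT: [foxtrot, charlie, india, delta, echo, charlie, echo]
i=0: BASE=echo L=hotel R=foxtrot all differ -> CONFLICT
i=1: L=foxtrot=BASE, R=charlie -> take RIGHT -> charlie
i=2: L=india R=india -> agree -> india
i=3: L=foxtrot=BASE, R=delta -> take RIGHT -> delta
i=4: L=echo R=echo -> agree -> echo
i=5: L=charlie R=charlie -> agree -> charlie
i=6: L=alpha=BASE, R=echo -> take RIGHT -> echo
Conflict count: 1

Answer: 1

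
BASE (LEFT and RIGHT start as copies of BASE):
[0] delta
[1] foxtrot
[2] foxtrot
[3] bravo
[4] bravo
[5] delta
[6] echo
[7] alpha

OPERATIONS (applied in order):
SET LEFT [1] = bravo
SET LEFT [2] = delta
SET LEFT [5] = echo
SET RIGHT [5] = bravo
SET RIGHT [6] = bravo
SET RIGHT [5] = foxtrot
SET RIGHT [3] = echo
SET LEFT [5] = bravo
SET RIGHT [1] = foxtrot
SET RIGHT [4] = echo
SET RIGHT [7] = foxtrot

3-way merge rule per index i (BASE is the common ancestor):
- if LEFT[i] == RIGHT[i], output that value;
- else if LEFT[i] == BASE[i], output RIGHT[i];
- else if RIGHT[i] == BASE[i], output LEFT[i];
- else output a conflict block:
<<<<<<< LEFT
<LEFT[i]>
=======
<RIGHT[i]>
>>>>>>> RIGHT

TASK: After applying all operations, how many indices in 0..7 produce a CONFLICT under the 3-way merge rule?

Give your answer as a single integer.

Answer: 1

Derivation:
Final LEFT:  [delta, bravo, delta, bravo, bravo, bravo, echo, alpha]
Final RIGHT: [delta, foxtrot, foxtrot, echo, echo, foxtrot, bravo, foxtrot]
i=0: L=delta R=delta -> agree -> delta
i=1: L=bravo, R=foxtrot=BASE -> take LEFT -> bravo
i=2: L=delta, R=foxtrot=BASE -> take LEFT -> delta
i=3: L=bravo=BASE, R=echo -> take RIGHT -> echo
i=4: L=bravo=BASE, R=echo -> take RIGHT -> echo
i=5: BASE=delta L=bravo R=foxtrot all differ -> CONFLICT
i=6: L=echo=BASE, R=bravo -> take RIGHT -> bravo
i=7: L=alpha=BASE, R=foxtrot -> take RIGHT -> foxtrot
Conflict count: 1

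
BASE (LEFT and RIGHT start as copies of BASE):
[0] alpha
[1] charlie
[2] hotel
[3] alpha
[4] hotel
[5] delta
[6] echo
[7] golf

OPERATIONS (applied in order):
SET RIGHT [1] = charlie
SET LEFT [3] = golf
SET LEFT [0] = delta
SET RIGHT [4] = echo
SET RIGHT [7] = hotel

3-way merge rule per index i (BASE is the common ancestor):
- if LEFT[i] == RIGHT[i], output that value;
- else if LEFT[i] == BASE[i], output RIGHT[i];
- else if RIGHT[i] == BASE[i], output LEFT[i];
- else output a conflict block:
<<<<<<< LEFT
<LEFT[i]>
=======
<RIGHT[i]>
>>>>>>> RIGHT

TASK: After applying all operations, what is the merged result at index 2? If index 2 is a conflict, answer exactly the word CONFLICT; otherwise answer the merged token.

Answer: hotel

Derivation:
Final LEFT:  [delta, charlie, hotel, golf, hotel, delta, echo, golf]
Final RIGHT: [alpha, charlie, hotel, alpha, echo, delta, echo, hotel]
i=0: L=delta, R=alpha=BASE -> take LEFT -> delta
i=1: L=charlie R=charlie -> agree -> charlie
i=2: L=hotel R=hotel -> agree -> hotel
i=3: L=golf, R=alpha=BASE -> take LEFT -> golf
i=4: L=hotel=BASE, R=echo -> take RIGHT -> echo
i=5: L=delta R=delta -> agree -> delta
i=6: L=echo R=echo -> agree -> echo
i=7: L=golf=BASE, R=hotel -> take RIGHT -> hotel
Index 2 -> hotel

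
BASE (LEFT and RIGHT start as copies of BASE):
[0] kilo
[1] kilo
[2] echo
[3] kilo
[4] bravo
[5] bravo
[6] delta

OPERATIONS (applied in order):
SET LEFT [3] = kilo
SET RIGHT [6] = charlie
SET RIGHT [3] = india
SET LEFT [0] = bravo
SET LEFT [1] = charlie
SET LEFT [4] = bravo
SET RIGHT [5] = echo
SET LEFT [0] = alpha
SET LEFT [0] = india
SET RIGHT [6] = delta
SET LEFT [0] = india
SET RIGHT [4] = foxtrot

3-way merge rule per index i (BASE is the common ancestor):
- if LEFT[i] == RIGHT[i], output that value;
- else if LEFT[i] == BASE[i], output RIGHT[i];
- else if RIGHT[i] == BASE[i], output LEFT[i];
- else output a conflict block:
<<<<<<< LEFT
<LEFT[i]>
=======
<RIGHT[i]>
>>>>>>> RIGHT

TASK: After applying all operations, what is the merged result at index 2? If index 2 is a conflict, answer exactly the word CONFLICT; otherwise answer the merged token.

Answer: echo

Derivation:
Final LEFT:  [india, charlie, echo, kilo, bravo, bravo, delta]
Final RIGHT: [kilo, kilo, echo, india, foxtrot, echo, delta]
i=0: L=india, R=kilo=BASE -> take LEFT -> india
i=1: L=charlie, R=kilo=BASE -> take LEFT -> charlie
i=2: L=echo R=echo -> agree -> echo
i=3: L=kilo=BASE, R=india -> take RIGHT -> india
i=4: L=bravo=BASE, R=foxtrot -> take RIGHT -> foxtrot
i=5: L=bravo=BASE, R=echo -> take RIGHT -> echo
i=6: L=delta R=delta -> agree -> delta
Index 2 -> echo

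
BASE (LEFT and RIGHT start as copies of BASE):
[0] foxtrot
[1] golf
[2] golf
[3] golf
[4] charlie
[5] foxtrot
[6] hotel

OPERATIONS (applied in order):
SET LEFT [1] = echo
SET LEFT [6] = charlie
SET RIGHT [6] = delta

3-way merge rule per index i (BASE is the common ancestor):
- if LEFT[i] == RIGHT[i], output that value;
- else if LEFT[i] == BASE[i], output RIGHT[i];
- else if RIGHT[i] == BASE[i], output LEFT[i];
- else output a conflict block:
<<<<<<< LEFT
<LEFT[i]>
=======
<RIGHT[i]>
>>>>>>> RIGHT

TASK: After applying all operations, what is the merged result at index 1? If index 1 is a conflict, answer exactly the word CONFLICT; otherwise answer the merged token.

Answer: echo

Derivation:
Final LEFT:  [foxtrot, echo, golf, golf, charlie, foxtrot, charlie]
Final RIGHT: [foxtrot, golf, golf, golf, charlie, foxtrot, delta]
i=0: L=foxtrot R=foxtrot -> agree -> foxtrot
i=1: L=echo, R=golf=BASE -> take LEFT -> echo
i=2: L=golf R=golf -> agree -> golf
i=3: L=golf R=golf -> agree -> golf
i=4: L=charlie R=charlie -> agree -> charlie
i=5: L=foxtrot R=foxtrot -> agree -> foxtrot
i=6: BASE=hotel L=charlie R=delta all differ -> CONFLICT
Index 1 -> echo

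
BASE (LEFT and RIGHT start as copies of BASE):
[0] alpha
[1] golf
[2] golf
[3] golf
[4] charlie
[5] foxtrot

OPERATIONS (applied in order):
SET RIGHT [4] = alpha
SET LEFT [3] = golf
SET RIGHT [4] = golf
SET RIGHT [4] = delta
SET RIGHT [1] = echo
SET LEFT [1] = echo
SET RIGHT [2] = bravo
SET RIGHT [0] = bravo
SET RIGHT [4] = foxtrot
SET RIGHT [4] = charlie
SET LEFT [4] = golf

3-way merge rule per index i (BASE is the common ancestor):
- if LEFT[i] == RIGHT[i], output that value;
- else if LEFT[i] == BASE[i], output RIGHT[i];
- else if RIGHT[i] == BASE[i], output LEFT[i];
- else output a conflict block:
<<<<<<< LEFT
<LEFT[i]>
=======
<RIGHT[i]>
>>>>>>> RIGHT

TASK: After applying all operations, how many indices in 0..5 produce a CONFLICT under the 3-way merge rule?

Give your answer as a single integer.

Final LEFT:  [alpha, echo, golf, golf, golf, foxtrot]
Final RIGHT: [bravo, echo, bravo, golf, charlie, foxtrot]
i=0: L=alpha=BASE, R=bravo -> take RIGHT -> bravo
i=1: L=echo R=echo -> agree -> echo
i=2: L=golf=BASE, R=bravo -> take RIGHT -> bravo
i=3: L=golf R=golf -> agree -> golf
i=4: L=golf, R=charlie=BASE -> take LEFT -> golf
i=5: L=foxtrot R=foxtrot -> agree -> foxtrot
Conflict count: 0

Answer: 0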